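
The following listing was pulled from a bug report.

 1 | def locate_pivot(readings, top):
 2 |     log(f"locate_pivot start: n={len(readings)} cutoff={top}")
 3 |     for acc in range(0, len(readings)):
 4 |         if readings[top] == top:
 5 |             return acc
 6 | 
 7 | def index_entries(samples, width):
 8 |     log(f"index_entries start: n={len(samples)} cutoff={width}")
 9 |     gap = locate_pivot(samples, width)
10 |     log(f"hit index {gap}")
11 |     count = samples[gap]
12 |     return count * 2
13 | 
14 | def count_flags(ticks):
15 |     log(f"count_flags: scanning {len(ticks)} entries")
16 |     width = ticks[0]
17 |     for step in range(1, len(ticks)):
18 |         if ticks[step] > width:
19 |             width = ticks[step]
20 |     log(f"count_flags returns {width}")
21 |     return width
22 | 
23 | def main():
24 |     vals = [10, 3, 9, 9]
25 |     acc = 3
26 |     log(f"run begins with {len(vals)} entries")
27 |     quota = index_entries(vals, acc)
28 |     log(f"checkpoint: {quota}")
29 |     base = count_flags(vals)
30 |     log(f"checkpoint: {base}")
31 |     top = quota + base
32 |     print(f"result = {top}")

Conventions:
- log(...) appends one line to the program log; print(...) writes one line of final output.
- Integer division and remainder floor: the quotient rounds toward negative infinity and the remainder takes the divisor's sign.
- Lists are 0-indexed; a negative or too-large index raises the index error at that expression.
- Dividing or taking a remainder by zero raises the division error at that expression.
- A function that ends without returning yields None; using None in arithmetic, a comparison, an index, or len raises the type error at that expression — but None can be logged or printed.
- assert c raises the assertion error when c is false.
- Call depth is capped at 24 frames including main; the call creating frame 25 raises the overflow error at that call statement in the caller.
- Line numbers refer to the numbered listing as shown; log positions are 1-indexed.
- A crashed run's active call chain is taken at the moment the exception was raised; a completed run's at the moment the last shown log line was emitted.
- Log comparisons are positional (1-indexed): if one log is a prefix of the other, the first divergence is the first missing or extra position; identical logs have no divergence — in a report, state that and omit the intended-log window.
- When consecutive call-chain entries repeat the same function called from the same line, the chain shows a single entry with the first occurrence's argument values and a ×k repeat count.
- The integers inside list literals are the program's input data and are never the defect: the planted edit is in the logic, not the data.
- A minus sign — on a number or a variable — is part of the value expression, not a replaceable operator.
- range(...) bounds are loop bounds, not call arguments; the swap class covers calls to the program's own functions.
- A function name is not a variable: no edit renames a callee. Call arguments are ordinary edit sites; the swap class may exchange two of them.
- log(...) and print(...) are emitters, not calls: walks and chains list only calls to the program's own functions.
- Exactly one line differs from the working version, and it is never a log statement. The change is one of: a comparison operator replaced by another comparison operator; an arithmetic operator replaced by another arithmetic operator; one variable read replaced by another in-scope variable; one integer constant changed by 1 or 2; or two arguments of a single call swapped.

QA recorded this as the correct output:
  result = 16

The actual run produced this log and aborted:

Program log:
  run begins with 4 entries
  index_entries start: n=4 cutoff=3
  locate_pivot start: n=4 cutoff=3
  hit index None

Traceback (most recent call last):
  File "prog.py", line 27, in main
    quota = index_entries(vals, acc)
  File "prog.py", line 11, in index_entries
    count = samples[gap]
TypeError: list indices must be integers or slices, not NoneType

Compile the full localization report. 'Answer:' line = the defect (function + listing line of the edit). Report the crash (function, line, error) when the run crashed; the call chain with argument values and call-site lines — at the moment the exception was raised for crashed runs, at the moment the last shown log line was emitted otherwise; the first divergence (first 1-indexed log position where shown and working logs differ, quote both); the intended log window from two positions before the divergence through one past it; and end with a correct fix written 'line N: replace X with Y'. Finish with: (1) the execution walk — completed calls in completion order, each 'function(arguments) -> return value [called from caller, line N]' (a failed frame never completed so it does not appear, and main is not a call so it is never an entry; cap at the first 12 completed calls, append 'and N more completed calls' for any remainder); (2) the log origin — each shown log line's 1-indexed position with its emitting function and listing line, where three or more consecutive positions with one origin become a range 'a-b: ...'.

Answer: the defect is in locate_pivot at line 4.
Key fact: Position 4 is the first bad log line: 'hit index None' should read 'hit index 1'.
Crash: index_entries, line 11, TypeError.
Call chain: main -> index_entries([10, 3, 9, 9], 3) (called at line 27).
First divergence: at position 4 the run shows 'hit index None' where the working version logs 'hit index 1'.
Intended log window:
  2: index_entries start: n=4 cutoff=3
  3: locate_pivot start: n=4 cutoff=3
  4: hit index 1
  5: checkpoint: 6
Execution walk:
  locate_pivot([10, 3, 9, 9], 3) -> None  [called from index_entries, line 9]
Origin of each log line:
  1 — main, line 26
  2 — index_entries, line 8
  3 — locate_pivot, line 2
  4 — index_entries, line 10
A correct fix: line 4: replace `readings[top]` with `readings[acc]`.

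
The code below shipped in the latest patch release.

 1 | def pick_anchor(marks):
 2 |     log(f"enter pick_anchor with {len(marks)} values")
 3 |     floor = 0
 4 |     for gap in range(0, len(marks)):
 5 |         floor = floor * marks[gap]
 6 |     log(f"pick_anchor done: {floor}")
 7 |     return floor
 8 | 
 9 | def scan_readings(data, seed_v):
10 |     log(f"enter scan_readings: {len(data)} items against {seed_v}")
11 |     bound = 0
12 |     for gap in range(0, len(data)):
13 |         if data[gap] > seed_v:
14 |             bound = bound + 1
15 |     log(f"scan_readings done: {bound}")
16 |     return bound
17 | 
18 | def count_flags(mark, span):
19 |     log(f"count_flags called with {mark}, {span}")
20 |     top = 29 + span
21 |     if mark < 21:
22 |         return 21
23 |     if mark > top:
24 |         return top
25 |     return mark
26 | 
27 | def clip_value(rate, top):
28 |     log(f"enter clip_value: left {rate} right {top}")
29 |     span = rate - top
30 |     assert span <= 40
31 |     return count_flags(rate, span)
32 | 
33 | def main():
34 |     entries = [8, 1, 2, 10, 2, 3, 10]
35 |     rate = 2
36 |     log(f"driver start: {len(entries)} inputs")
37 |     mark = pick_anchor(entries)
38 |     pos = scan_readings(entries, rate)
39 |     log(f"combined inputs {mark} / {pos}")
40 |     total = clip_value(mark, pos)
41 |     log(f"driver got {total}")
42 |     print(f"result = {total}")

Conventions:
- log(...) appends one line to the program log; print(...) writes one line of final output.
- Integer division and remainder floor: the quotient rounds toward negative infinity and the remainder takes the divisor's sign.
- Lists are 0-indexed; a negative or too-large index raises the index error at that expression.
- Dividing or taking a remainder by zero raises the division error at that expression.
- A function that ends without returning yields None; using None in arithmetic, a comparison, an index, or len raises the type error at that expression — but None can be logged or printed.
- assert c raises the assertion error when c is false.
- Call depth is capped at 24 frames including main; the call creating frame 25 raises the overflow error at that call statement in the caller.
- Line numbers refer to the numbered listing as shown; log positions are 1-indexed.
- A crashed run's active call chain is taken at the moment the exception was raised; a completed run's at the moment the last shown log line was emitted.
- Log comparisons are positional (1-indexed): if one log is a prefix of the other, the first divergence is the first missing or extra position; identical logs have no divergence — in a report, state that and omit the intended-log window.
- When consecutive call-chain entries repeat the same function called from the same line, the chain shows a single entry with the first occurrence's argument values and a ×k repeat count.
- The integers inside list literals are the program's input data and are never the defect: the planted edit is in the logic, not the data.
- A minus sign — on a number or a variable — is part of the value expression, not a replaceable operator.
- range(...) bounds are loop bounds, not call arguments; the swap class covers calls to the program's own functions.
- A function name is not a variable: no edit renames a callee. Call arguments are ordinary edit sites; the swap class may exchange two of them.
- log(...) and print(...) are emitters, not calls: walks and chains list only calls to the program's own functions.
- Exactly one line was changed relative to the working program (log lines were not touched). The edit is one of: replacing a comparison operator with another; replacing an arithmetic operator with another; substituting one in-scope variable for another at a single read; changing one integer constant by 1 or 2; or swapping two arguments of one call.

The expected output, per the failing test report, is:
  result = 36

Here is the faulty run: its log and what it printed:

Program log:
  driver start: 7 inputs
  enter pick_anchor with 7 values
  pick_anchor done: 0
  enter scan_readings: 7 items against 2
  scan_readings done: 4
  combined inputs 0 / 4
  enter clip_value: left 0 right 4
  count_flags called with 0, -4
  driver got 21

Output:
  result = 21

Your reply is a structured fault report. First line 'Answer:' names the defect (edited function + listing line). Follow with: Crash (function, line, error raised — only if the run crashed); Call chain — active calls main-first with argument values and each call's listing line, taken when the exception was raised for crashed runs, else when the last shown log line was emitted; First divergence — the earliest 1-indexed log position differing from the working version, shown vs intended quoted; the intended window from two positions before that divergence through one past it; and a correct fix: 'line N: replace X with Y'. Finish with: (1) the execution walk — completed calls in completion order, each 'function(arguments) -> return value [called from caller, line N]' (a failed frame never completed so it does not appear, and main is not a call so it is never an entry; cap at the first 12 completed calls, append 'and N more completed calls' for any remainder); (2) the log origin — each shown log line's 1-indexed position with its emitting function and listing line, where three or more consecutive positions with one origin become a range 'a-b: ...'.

Answer: the defect is in pick_anchor at line 5.
Core observation: The earliest visible damage is log position 3 — 'pick_anchor done: 0' rather than the intended 'pick_anchor done: 36'.
Call chain: main.
First divergence: at position 3 the run shows 'pick_anchor done: 0' where the working version logs 'pick_anchor done: 36'.
Intended log window:
  1: driver start: 7 inputs
  2: enter pick_anchor with 7 values
  3: pick_anchor done: 36
  4: enter scan_readings: 7 items against 2
Execution walk:
  pick_anchor([8, 1, 2, 10, 2, 3, 10]) -> 0  [called from main, line 37]
  scan_readings([8, 1, 2, 10, 2, 3, 10], 2) -> 4  [called from main, line 38]
  count_flags(0, -4) -> 21  [called from clip_value, line 31]
  clip_value(0, 4) -> 21  [called from main, line 40]
Log line origins:
  1: logged in main at line 36
  2: logged in pick_anchor at line 2
  3: logged in pick_anchor at line 6
  4: logged in scan_readings at line 10
  5: logged in scan_readings at line 15
  6: logged in main at line 39
  7: logged in clip_value at line 28
  8: logged in count_flags at line 19
  9: logged in main at line 41
A correct fix: line 5: replace `*` with `+`.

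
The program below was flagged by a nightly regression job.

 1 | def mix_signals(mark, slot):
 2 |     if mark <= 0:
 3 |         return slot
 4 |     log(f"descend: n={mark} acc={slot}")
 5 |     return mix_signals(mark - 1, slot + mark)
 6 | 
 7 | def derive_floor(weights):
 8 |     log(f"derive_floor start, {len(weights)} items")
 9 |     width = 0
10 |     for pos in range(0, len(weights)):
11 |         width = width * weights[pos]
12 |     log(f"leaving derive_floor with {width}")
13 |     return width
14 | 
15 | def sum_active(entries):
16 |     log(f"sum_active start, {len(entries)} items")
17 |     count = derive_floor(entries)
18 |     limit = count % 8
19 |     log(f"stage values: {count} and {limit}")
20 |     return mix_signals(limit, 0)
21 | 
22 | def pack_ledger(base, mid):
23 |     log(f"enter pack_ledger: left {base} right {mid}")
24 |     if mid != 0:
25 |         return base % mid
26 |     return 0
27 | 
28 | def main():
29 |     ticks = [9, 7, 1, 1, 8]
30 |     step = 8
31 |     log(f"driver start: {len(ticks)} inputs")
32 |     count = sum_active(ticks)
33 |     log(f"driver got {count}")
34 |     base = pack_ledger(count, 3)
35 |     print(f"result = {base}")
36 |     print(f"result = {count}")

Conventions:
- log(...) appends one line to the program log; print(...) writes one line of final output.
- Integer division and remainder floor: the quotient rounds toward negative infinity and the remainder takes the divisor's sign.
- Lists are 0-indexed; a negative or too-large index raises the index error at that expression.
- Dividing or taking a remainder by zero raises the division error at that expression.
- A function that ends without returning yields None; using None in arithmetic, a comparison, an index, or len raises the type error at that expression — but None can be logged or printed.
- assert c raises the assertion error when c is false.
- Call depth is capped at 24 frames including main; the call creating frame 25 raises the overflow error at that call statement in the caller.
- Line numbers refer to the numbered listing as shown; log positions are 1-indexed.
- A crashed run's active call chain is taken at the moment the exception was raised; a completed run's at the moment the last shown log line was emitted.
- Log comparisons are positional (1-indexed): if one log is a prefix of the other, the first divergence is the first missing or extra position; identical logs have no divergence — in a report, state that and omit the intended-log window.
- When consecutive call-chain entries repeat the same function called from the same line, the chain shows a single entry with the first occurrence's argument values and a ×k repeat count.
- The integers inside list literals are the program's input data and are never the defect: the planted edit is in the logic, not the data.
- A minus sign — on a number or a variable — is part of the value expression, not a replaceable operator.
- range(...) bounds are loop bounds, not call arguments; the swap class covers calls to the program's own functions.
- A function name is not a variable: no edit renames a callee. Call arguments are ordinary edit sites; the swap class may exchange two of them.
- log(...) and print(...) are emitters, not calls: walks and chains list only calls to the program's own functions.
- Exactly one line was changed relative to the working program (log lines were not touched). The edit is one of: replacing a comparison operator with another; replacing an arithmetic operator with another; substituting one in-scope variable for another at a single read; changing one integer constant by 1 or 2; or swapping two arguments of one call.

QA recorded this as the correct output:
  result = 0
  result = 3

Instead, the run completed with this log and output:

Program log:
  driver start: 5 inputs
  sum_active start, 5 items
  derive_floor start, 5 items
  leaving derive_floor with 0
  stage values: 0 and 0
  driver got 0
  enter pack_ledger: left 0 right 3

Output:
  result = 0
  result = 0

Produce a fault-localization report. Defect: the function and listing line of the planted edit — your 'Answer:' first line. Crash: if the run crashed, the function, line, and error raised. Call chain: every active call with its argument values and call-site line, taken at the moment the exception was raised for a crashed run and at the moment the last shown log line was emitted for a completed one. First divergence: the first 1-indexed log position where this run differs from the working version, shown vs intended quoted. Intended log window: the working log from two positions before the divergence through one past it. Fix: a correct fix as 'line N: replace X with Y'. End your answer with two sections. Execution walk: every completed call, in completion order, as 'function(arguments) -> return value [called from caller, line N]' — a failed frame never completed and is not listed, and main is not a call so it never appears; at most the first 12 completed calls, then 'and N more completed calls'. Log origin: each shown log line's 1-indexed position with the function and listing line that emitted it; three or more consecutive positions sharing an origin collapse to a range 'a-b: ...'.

Answer: the defect is in derive_floor at line 11.
The tell: At log position 4 the runs split — shown 'leaving derive_floor with 0', but the working version logs 'leaving derive_floor with 26'.
Call chain: main -> pack_ledger(0, 3) (called at line 34).
First divergence: position 4 — the shown line 'leaving derive_floor with 0' should read 'leaving derive_floor with 26'.
Intended log window:
  2: sum_active start, 5 items
  3: derive_floor start, 5 items
  4: leaving derive_floor with 26
  5: stage values: 26 and 2
Execution walk:
  derive_floor([9, 7, 1, 1, 8]) -> 0  [called from sum_active, line 17]
  mix_signals(0, 0) -> 0  [called from sum_active, line 20]
  sum_active([9, 7, 1, 1, 8]) -> 0  [called from main, line 32]
  pack_ledger(0, 3) -> 0  [called from main, line 34]
Log line origins:
  1: emitted by main (line 31)
  2: emitted by sum_active (line 16)
  3: emitted by derive_floor (line 8)
  4: emitted by derive_floor (line 12)
  5: emitted by sum_active (line 19)
  6: emitted by main (line 33)
  7: emitted by pack_ledger (line 23)
A correct fix: line 11: replace `*` with `+`.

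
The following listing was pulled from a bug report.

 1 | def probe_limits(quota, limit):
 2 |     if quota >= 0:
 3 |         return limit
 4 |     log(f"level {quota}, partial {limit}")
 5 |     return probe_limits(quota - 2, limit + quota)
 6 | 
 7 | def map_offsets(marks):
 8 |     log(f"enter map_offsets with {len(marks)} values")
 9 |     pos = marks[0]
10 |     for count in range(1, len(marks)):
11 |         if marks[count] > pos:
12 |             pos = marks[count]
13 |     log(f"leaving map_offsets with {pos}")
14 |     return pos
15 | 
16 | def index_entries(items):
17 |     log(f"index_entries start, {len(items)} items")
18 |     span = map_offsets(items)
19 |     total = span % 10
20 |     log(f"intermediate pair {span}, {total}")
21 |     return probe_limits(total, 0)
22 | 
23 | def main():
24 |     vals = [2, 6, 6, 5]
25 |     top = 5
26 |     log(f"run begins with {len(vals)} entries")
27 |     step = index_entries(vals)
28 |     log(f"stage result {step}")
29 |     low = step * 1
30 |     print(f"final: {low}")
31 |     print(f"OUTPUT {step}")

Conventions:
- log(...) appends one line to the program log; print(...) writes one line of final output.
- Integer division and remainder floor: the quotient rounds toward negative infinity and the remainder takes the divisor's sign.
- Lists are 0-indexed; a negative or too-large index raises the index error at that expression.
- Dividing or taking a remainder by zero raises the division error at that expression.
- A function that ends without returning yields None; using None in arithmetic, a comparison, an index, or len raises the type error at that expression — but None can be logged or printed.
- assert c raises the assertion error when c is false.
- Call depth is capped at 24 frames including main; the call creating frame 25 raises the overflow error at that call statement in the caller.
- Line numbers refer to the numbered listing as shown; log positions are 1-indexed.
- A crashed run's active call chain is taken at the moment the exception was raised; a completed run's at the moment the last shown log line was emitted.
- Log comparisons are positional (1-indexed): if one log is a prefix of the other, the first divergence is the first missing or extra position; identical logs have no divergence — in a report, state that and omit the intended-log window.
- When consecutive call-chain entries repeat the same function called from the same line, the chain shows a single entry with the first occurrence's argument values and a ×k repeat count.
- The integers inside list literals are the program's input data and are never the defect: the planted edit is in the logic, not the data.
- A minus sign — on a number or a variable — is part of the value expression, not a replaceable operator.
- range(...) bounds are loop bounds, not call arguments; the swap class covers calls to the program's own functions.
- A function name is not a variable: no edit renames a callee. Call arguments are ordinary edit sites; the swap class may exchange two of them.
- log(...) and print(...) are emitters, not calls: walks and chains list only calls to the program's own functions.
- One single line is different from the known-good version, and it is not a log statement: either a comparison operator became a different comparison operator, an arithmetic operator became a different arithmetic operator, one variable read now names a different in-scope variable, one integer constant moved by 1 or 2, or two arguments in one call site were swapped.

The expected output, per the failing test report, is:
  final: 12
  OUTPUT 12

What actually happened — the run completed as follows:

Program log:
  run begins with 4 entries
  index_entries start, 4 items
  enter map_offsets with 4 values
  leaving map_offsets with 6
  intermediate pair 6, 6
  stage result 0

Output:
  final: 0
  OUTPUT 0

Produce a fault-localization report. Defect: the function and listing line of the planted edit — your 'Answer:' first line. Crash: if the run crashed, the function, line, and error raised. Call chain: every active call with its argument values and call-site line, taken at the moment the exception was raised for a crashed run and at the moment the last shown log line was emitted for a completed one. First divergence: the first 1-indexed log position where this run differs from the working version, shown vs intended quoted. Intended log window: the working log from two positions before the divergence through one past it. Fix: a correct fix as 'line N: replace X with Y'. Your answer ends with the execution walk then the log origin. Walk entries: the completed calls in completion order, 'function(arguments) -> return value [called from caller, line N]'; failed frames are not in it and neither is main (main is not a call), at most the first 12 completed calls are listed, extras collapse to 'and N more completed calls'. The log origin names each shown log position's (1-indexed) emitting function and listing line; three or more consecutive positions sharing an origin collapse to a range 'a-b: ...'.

Answer: the defect is in probe_limits at line 2.
The tell: The log first diverges at position 6: the faulty run prints 'stage result 0' where the working version prints 'level 6, partial 0'.
Call chain: main.
First divergence: at position 6 the run shows 'stage result 0' where the working version logs 'level 6, partial 0'.
Intended log window:
  4: leaving map_offsets with 6
  5: intermediate pair 6, 6
  6: level 6, partial 0
  7: level 4, partial 6
Execution walk:
  map_offsets([2, 6, 6, 5]) -> 6  [called from index_entries, line 18]
  probe_limits(6, 0) -> 0  [called from index_entries, line 21]
  index_entries([2, 6, 6, 5]) -> 0  [called from main, line 27]
Log line origins:
  1: logged in main at line 26
  2: logged in index_entries at line 17
  3: logged in map_offsets at line 8
  4: logged in map_offsets at line 13
  5: logged in index_entries at line 20
  6: logged in main at line 28
A correct fix: line 2: replace `>=` with `<=`.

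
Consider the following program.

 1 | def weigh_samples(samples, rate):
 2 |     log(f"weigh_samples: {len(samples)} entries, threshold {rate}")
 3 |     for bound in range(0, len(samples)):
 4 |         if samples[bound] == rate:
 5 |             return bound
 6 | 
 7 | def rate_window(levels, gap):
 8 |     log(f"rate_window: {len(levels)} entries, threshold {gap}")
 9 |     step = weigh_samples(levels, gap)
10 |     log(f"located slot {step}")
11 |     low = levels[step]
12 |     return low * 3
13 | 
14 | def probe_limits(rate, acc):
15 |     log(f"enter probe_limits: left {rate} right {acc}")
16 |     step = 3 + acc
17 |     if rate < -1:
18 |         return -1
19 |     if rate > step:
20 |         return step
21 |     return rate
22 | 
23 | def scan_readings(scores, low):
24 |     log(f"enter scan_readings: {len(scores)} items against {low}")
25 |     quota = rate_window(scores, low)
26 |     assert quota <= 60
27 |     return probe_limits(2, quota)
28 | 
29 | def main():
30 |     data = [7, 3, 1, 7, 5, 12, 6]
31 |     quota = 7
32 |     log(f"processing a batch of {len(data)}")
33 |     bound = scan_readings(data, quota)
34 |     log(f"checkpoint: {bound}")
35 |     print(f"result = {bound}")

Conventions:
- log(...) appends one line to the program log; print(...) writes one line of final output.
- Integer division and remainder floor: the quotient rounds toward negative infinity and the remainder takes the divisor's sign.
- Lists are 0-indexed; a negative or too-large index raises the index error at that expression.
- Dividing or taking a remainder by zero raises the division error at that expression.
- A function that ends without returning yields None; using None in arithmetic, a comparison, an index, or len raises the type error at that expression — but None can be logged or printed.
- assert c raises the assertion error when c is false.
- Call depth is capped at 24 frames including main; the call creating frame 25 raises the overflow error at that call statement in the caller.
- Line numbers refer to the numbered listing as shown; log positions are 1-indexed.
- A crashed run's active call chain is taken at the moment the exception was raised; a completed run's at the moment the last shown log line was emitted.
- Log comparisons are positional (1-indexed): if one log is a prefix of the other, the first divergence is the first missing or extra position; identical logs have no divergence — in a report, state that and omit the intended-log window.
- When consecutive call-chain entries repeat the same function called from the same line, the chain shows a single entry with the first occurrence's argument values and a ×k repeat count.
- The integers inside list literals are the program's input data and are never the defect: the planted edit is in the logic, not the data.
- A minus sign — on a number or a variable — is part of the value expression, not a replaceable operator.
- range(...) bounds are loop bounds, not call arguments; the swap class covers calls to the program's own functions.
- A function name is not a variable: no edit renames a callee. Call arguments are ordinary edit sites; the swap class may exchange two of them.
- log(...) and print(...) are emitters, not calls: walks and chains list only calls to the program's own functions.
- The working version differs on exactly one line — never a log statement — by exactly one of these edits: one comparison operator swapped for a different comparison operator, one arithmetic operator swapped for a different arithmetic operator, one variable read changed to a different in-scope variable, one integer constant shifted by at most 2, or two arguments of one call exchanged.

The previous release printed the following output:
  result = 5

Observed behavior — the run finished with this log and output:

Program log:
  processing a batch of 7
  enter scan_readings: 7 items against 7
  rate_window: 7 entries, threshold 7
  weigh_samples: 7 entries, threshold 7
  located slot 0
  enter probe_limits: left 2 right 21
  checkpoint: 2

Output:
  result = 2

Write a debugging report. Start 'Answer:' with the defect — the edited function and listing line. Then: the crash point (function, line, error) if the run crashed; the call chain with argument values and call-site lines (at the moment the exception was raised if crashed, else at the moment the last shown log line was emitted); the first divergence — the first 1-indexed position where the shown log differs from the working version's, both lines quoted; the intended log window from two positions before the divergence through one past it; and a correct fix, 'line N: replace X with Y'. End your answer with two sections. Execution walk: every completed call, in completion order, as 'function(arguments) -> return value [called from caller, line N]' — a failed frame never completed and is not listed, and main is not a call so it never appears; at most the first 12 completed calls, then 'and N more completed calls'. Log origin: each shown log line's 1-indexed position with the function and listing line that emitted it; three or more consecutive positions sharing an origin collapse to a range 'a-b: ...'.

Answer: the defect is in scan_readings at line 27.
Core observation: The log first diverges at position 6: the faulty run prints 'enter probe_limits: left 2 right 21' where the working version prints 'enter probe_limits: left 21 right 2'.
Call chain: main.
First divergence: position 6 — the shown line 'enter probe_limits: left 2 right 21' should read 'enter probe_limits: left 21 right 2'.
Intended log window:
  4: weigh_samples: 7 entries, threshold 7
  5: located slot 0
  6: enter probe_limits: left 21 right 2
  7: checkpoint: 5
Execution walk:
  weigh_samples([7, 3, 1, 7, 5, 12, 6], 7) -> 0  [called from rate_window, line 9]
  rate_window([7, 3, 1, 7, 5, 12, 6], 7) -> 21  [called from scan_readings, line 25]
  probe_limits(2, 21) -> 2  [called from scan_readings, line 27]
  scan_readings([7, 3, 1, 7, 5, 12, 6], 7) -> 2  [called from main, line 33]
Origin of each log line:
  1: logged in main at line 32
  2: logged in scan_readings at line 24
  3: logged in rate_window at line 8
  4: logged in weigh_samples at line 2
  5: logged in rate_window at line 10
  6: logged in probe_limits at line 15
  7: logged in main at line 34
A correct fix: line 27: replace `probe_limits(2, quota)` with `probe_limits(quota, 2)`.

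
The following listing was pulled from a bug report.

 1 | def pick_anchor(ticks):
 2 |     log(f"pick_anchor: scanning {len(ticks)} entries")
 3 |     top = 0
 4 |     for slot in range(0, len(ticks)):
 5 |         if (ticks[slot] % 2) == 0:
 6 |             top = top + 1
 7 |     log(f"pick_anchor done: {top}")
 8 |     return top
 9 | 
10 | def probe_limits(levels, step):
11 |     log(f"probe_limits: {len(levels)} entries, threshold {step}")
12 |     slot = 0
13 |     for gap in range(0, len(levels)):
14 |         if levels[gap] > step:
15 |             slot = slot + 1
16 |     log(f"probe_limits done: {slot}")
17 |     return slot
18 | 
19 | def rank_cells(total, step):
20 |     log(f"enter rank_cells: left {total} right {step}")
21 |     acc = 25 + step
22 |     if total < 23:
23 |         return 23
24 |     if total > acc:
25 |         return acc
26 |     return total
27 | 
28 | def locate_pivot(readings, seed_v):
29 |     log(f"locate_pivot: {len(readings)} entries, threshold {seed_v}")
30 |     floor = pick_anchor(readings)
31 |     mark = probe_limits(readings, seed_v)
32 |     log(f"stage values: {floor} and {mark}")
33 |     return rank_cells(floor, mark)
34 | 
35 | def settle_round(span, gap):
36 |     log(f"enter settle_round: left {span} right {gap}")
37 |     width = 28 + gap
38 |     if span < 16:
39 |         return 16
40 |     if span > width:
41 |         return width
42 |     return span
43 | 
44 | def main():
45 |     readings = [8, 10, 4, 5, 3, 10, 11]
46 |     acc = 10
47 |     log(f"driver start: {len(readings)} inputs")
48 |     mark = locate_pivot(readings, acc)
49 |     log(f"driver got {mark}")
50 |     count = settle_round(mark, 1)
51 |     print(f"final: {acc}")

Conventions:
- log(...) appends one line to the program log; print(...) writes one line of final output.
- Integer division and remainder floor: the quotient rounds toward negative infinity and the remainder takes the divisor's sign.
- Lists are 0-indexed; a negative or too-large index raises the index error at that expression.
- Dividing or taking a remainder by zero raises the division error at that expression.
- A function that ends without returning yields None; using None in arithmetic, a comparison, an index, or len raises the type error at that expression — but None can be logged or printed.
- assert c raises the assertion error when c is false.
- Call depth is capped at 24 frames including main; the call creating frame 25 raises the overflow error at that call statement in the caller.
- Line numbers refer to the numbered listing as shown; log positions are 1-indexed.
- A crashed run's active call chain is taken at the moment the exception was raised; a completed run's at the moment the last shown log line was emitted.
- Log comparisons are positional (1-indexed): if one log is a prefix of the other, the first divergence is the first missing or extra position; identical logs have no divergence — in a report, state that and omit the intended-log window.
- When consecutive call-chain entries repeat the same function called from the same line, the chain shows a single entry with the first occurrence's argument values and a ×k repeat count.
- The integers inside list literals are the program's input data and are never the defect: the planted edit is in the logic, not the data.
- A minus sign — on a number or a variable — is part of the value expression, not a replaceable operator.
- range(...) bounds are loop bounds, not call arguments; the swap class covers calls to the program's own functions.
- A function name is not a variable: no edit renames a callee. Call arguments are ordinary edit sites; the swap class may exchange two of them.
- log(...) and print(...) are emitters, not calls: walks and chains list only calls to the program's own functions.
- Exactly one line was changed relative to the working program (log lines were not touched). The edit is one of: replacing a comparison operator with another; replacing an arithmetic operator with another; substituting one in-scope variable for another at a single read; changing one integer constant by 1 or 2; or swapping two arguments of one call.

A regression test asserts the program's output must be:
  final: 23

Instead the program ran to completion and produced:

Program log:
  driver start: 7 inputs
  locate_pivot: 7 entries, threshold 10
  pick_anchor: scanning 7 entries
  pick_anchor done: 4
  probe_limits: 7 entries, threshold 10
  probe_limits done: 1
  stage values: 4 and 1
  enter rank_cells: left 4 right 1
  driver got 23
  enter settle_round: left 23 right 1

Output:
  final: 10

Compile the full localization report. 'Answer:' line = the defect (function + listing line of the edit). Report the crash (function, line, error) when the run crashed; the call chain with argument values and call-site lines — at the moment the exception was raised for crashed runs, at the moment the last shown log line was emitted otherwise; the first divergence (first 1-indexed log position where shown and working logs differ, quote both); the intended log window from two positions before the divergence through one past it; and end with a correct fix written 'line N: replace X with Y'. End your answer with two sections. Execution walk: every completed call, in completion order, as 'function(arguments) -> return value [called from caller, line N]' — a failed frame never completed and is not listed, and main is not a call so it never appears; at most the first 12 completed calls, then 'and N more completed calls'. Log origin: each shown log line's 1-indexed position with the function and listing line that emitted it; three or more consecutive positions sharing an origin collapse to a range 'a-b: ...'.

Answer: the defect is in main at line 51.
Key observation: Every logged value matches the working version; the printed result is what differs.
Call chain: main -> settle_round(23, 1) (called at line 50).
First divergence: none; the two logs match at every position.
Execution walk:
  pick_anchor([8, 10, 4, 5, 3, 10, 11]) -> 4  [called from locate_pivot, line 30]
  probe_limits([8, 10, 4, 5, 3, 10, 11], 10) -> 1  [called from locate_pivot, line 31]
  rank_cells(4, 1) -> 23  [called from locate_pivot, line 33]
  locate_pivot([8, 10, 4, 5, 3, 10, 11], 10) -> 23  [called from main, line 48]
  settle_round(23, 1) -> 23  [called from main, line 50]
Log line origins:
  1: emitted by main (line 47)
  2: emitted by locate_pivot (line 29)
  3: emitted by pick_anchor (line 2)
  4: emitted by pick_anchor (line 7)
  5: emitted by probe_limits (line 11)
  6: emitted by probe_limits (line 16)
  7: emitted by locate_pivot (line 32)
  8: emitted by rank_cells (line 20)
  9: emitted by main (line 49)
  10: emitted by settle_round (line 36)
A correct fix: line 51: replace `acc` with `count`.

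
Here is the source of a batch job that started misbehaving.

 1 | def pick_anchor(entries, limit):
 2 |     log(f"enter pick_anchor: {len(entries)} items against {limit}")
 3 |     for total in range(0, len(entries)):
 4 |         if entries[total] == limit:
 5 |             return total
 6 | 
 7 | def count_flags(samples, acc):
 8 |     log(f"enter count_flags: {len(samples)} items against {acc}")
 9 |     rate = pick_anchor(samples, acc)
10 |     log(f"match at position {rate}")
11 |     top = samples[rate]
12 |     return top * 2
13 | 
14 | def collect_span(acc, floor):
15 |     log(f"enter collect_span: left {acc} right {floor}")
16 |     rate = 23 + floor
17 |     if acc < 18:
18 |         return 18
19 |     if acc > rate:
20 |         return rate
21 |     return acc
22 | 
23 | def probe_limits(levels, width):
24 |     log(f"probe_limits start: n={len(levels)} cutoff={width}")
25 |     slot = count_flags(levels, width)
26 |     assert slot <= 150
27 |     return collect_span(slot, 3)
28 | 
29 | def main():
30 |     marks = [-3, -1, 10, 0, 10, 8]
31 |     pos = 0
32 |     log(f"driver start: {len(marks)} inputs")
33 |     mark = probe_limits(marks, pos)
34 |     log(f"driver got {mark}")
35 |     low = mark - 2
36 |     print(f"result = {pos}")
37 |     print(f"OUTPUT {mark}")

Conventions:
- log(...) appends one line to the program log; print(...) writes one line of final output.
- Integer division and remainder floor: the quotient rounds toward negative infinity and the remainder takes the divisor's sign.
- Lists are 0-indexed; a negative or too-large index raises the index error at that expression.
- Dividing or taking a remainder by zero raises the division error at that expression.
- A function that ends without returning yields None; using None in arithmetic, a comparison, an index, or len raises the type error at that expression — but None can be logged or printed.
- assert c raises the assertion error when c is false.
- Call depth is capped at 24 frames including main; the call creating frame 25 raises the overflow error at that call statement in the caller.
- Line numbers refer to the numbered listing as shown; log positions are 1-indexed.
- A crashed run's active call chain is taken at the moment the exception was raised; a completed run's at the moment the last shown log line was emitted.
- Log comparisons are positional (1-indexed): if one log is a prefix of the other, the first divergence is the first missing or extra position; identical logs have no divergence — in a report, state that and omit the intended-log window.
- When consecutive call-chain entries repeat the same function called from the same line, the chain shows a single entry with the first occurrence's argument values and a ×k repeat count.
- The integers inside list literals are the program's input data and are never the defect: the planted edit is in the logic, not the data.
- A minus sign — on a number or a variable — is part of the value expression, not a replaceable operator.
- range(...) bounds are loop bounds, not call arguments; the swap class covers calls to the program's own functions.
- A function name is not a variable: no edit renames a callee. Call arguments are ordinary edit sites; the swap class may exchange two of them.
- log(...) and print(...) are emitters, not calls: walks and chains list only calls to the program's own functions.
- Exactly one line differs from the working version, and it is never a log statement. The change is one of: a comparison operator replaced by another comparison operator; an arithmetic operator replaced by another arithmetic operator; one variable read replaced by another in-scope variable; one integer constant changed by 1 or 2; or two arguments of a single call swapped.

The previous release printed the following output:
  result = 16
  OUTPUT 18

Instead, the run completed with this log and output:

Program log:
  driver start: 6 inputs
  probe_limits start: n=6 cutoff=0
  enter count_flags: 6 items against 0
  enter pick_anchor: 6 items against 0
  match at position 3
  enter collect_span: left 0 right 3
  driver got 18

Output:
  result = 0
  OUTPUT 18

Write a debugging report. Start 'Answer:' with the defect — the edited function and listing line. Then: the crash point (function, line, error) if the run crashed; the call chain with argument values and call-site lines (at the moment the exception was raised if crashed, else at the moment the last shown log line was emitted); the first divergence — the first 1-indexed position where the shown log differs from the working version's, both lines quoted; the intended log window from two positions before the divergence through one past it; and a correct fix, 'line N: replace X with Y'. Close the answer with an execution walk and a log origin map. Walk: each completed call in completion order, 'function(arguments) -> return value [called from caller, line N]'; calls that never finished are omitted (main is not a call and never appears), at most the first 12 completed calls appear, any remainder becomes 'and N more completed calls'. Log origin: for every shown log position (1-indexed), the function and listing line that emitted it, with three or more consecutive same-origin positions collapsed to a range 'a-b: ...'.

Answer: the defect is in main at line 36.
Key fact: Nothing in the log betrays the bug — only the output does.
Call chain: main.
First divergence: there is none — every log position agrees.
Execution walk:
  pick_anchor([-3, -1, 10, 0, 10, 8], 0) -> 3  [called from count_flags, line 9]
  count_flags([-3, -1, 10, 0, 10, 8], 0) -> 0  [called from probe_limits, line 25]
  collect_span(0, 3) -> 18  [called from probe_limits, line 27]
  probe_limits([-3, -1, 10, 0, 10, 8], 0) -> 18  [called from main, line 33]
Origin of each log line:
  1: logged in main at line 32
  2: logged in probe_limits at line 24
  3: logged in count_flags at line 8
  4: logged in pick_anchor at line 2
  5: logged in count_flags at line 10
  6: logged in collect_span at line 15
  7: logged in main at line 34
A correct fix: line 36: replace `pos` with `low`.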